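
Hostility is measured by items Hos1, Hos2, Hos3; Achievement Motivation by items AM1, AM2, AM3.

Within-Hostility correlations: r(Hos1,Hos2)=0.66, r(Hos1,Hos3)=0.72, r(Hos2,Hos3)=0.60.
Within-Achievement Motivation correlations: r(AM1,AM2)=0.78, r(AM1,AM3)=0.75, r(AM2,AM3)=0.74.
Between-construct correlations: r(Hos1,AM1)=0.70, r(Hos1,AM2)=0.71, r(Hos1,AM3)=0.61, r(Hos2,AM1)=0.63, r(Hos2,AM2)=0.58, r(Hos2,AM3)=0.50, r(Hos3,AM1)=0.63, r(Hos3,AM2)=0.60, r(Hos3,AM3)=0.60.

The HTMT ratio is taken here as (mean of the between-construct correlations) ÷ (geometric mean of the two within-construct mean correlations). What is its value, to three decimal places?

0.874

Mean between = 5.56/9 = 0.6178.
Mean within-Hos = 1.98/3 = 0.6600; mean within-AM = 2.27/3 = 0.7567.
Geometric mean = √(0.6600 × 0.7567) = 0.7067.
HTMT = 0.6178 / 0.7067 = 0.874.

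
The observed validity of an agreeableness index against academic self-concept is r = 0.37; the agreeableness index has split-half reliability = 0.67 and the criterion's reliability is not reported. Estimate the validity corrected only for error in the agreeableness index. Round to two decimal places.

Single correction: r_c = r_obs / √r_xx = 0.37 / √0.67 = 0.37 / 0.8185 ≈ 0.45.

0.45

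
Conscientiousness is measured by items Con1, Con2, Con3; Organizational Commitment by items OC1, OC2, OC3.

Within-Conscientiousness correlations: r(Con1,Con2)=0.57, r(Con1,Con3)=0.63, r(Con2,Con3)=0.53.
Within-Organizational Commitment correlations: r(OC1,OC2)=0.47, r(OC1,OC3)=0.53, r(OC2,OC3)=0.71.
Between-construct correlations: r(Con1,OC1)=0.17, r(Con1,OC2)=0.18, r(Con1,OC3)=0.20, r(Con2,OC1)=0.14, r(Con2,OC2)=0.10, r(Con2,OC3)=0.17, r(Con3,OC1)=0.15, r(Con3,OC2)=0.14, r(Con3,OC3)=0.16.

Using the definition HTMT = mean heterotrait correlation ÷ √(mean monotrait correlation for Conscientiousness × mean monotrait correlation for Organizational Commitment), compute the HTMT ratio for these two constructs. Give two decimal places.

Mean between = 1.41/9 = 0.1567.
Mean within-Con = 1.73/3 = 0.5767; mean within-OC = 1.71/3 = 0.5700.
Geometric mean = √(0.5767 × 0.5700) = 0.5733.
HTMT = 0.1567 / 0.5733 = 0.27.

0.27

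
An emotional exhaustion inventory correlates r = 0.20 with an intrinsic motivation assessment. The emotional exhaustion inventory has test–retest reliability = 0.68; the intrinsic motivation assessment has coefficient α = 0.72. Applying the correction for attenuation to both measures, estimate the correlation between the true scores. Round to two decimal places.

0.29

r_true = r_obs / √(r_xx · r_yy) = 0.20 / √(0.68 × 0.72) = 0.20 / √0.4896 = 0.20 / 0.6997 ≈ 0.29.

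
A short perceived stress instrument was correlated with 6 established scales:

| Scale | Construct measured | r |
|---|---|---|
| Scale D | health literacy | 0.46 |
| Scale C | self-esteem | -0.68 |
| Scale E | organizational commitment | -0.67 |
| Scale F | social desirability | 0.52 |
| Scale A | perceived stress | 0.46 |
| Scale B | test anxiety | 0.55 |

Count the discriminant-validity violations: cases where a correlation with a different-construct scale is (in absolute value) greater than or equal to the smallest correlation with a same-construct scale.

Convergent (same construct = perceived stress): Scale A.
Smallest convergent = 0.46. Discriminant |r|: 0.46, 0.68, 0.67, 0.52, 0.55; count ≥ 0.46 → 5.

5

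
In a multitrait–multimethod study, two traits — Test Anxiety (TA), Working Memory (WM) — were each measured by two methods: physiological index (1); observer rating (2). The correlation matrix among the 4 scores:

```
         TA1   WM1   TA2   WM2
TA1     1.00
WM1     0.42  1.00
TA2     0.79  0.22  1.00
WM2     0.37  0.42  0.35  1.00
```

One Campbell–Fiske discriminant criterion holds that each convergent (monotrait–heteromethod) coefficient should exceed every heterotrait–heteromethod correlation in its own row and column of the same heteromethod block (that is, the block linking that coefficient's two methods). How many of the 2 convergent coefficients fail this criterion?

0

Each convergent coefficient versus the relevant comparison correlations:
TA (methods 1·2): 0.79 vs {0.37, 0.22} → pass.
WM (methods 1·2): 0.42 vs {0.22, 0.37} → pass.
0 of 2 fail.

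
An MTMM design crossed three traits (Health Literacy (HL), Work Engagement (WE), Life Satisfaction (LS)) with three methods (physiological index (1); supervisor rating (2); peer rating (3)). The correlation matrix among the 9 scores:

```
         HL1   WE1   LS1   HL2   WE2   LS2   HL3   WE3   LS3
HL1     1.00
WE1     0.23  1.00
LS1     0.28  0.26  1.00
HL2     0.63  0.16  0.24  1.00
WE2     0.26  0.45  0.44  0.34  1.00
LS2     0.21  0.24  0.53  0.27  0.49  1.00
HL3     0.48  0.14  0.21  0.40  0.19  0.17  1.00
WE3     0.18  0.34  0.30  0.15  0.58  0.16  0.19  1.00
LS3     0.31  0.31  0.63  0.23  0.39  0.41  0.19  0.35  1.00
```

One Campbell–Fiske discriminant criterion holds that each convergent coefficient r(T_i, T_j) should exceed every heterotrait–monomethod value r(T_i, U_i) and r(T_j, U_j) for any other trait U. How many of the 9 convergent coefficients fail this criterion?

Each convergent coefficient versus the relevant comparison correlations:
HL (methods 1·2): 0.63 vs {0.23, 0.34, 0.28, 0.27} → pass.
HL (methods 1·3): 0.48 vs {0.23, 0.19, 0.28, 0.19} → pass.
HL (methods 2·3): 0.40 vs {0.34, 0.19, 0.27, 0.19} → pass.
WE (methods 1·2): 0.45 vs {0.23, 0.34, 0.26, 0.49} → fail.
WE (methods 1·3): 0.34 vs {0.23, 0.19, 0.26, 0.35} → fail.
WE (methods 2·3): 0.58 vs {0.34, 0.19, 0.49, 0.35} → pass.
LS (methods 1·2): 0.53 vs {0.28, 0.27, 0.26, 0.49} → pass.
LS (methods 1·3): 0.63 vs {0.28, 0.19, 0.26, 0.35} → pass.
LS (methods 2·3): 0.41 vs {0.27, 0.19, 0.49, 0.35} → fail.
3 of 9 fail.

3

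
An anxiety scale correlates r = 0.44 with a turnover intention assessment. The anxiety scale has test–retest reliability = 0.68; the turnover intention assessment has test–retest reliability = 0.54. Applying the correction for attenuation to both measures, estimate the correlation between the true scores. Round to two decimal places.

0.73

r_true = r_obs / √(r_xx · r_yy) = 0.44 / √(0.68 × 0.54) = 0.44 / √0.3672 = 0.44 / 0.6060 ≈ 0.73.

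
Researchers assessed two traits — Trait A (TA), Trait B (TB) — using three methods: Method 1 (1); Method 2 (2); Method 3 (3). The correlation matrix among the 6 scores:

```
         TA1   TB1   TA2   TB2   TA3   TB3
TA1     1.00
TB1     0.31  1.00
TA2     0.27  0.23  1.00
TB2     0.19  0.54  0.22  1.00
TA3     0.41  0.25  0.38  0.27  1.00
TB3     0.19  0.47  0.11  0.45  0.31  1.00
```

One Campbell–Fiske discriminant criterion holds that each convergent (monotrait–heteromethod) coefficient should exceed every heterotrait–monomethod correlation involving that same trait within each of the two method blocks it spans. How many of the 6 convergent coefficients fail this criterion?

1

Each convergent coefficient versus the relevant comparison correlations:
TA (methods 1·2): 0.27 vs {0.31, 0.22} → fail.
TA (methods 1·3): 0.41 vs {0.31, 0.31} → pass.
TA (methods 2·3): 0.38 vs {0.22, 0.31} → pass.
TB (methods 1·2): 0.54 vs {0.31, 0.22} → pass.
TB (methods 1·3): 0.47 vs {0.31, 0.31} → pass.
TB (methods 2·3): 0.45 vs {0.22, 0.31} → pass.
1 of 6 fail.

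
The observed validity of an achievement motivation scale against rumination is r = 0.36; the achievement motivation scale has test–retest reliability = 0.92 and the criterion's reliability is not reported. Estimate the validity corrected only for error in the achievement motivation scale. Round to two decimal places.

Single correction: r_c = r_obs / √r_xx = 0.36 / √0.92 = 0.36 / 0.9592 ≈ 0.38.

0.38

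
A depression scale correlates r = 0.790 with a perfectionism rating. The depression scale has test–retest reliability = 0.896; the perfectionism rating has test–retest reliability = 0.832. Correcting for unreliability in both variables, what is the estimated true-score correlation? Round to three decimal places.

r_true = r_obs / √(r_xx · r_yy) = 0.790 / √(0.896 × 0.832) = 0.790 / √0.745472 = 0.790 / 0.8634 ≈ 0.915.

0.915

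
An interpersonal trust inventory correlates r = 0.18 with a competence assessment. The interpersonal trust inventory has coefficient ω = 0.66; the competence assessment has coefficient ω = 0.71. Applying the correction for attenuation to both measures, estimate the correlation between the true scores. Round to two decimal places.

r_true = r_obs / √(r_xx · r_yy) = 0.18 / √(0.66 × 0.71) = 0.18 / √0.4686 = 0.18 / 0.6845 ≈ 0.26.

0.26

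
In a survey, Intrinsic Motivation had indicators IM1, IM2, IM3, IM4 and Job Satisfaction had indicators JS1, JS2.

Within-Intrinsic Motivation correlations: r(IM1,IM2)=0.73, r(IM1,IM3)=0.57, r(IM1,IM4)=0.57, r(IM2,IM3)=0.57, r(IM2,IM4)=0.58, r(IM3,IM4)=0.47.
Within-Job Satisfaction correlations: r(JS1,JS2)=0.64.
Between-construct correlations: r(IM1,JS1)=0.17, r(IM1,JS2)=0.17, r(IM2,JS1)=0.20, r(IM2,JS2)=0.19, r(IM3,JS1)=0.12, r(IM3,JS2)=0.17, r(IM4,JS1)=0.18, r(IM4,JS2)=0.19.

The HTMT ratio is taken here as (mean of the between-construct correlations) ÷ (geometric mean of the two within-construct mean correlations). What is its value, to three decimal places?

0.285

Between-construct mean = 1.39/8 = 0.1738.
Mean within-IM = 3.49/6 = 0.5817; mean within-JS = 0.64/1 = 0.6400.
Geometric mean = √(0.5817 × 0.6400) = 0.6102.
HTMT = 0.1738 / 0.6102 = 0.285.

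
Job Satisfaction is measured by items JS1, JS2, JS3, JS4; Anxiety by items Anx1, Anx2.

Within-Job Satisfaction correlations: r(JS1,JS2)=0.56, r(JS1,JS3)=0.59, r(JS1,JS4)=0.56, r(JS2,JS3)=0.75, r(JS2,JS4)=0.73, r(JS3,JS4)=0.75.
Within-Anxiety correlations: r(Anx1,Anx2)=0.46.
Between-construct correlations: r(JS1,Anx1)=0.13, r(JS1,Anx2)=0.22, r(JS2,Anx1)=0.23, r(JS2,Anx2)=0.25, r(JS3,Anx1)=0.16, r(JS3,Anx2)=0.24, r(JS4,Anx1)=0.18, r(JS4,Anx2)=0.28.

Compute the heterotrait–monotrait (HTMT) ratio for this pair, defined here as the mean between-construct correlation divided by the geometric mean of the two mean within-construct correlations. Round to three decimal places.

Mean between = 1.69/8 = 0.2113.
Mean within-JS = 3.94/6 = 0.6567; mean within-Anx = 0.46/1 = 0.4600.
Geometric mean = √(0.6567 × 0.4600) = 0.5496.
HTMT = 0.2113 / 0.5496 = 0.384.

0.384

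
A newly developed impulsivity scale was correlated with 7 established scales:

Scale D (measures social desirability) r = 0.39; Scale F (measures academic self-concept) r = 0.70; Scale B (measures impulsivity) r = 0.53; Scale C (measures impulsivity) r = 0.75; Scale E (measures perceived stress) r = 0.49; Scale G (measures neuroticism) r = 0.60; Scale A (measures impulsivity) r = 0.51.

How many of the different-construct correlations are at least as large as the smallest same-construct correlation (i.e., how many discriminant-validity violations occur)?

2

Convergent (same construct = impulsivity): Scale B, Scale C, Scale A.
Smallest convergent = 0.51. Discriminant values: 0.39, 0.70, 0.49, 0.60; count ≥ 0.51 → 2.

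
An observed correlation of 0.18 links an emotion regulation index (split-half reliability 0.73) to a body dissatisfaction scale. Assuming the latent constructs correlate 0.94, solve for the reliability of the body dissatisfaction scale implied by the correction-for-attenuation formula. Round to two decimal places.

0.05

r_true = r_obs / √(r_xx · r_yy) ⇒ 0.94 = 0.18 / √(0.73 · r_yy).
√(0.73 · r_yy) = 0.18 / 0.94 = 0.1915; 0.73 · r_yy = 0.0367; r_yy = 0.0367 / 0.73 ≈ 0.05.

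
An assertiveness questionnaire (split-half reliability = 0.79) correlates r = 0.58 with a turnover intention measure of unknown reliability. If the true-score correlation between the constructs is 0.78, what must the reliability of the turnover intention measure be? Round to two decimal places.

0.70

r_true = r_obs / √(r_xx · r_yy) ⇒ 0.78 = 0.58 / √(0.79 · r_yy).
√(0.79 · r_yy) = 0.58 / 0.78 = 0.7436; 0.79 · r_yy = 0.5529; r_yy = 0.5529 / 0.79 ≈ 0.70.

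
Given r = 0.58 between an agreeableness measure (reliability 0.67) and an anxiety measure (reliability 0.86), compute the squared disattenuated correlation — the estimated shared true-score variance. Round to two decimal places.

Disattenuated r = 0.58 / √(0.67 × 0.86) = 0.58 / 0.7591 = 0.7641.
Shared true-score variance = 0.7641² = 0.5838 ≈ 0.58.

0.58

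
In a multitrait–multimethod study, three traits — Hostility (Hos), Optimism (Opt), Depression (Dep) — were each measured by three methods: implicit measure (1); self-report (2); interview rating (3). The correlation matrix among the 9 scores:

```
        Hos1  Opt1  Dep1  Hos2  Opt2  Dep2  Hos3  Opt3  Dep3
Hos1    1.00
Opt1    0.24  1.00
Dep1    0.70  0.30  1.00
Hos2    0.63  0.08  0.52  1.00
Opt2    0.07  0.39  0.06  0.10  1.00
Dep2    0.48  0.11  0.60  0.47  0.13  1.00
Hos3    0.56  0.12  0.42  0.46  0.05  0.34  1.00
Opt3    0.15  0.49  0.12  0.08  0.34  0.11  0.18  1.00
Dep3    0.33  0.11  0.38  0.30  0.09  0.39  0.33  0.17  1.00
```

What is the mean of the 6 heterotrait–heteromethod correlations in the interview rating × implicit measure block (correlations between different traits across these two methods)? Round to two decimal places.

HTHM values (method 3 × method 1): 0.12, 0.42, 0.15, 0.12, 0.33, 0.11; mean = 1.25/6 = 0.21.

0.21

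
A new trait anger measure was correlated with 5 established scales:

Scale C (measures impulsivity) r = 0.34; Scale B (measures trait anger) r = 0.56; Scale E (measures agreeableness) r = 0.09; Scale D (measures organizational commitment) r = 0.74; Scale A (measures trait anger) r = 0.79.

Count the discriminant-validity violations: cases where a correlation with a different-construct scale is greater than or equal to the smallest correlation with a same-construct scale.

1

Convergent (same construct = trait anger): Scale B, Scale A.
Smallest convergent = 0.56. Discriminant values: 0.34, 0.09, 0.74; count ≥ 0.56 → 1.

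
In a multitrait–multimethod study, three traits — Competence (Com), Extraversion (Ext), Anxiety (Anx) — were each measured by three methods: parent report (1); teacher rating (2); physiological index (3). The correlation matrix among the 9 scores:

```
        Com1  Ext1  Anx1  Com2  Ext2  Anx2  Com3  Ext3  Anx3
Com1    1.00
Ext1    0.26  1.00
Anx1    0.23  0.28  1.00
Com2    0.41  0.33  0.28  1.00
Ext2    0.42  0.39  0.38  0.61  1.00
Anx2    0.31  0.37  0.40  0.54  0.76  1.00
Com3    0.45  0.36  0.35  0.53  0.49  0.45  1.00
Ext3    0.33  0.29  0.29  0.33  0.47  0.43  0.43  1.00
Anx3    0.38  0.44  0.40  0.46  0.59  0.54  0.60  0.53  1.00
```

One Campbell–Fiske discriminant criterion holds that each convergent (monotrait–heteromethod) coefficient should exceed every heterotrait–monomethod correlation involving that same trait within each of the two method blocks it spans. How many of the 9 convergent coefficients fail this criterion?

Checking each validity diagonal entry against its comparison values:
Com (methods 1·2): 0.41 vs {0.26, 0.61, 0.23, 0.54} → fail.
Com (methods 1·3): 0.45 vs {0.26, 0.43, 0.23, 0.60} → fail.
Com (methods 2·3): 0.53 vs {0.61, 0.43, 0.54, 0.60} → fail.
Ext (methods 1·2): 0.39 vs {0.26, 0.61, 0.28, 0.76} → fail.
Ext (methods 1·3): 0.29 vs {0.26, 0.43, 0.28, 0.53} → fail.
Ext (methods 2·3): 0.47 vs {0.61, 0.43, 0.76, 0.53} → fail.
Anx (methods 1·2): 0.40 vs {0.23, 0.54, 0.28, 0.76} → fail.
Anx (methods 1·3): 0.40 vs {0.23, 0.60, 0.28, 0.53} → fail.
Anx (methods 2·3): 0.54 vs {0.54, 0.60, 0.76, 0.53} → fail.
9 of 9 fail.

9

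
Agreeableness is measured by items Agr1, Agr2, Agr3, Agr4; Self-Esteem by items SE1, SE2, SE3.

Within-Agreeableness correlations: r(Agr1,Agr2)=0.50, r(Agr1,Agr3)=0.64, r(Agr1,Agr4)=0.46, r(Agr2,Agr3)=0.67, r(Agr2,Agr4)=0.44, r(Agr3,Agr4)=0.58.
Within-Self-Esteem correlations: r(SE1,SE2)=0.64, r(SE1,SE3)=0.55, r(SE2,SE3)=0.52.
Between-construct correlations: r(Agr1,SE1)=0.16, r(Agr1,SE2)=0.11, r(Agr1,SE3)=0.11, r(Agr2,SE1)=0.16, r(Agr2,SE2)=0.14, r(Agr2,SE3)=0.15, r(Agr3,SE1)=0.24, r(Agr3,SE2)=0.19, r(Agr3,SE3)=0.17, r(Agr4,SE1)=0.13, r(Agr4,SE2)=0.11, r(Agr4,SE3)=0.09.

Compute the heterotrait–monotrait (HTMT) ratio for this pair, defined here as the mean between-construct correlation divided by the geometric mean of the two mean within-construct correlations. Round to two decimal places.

0.26

Mean between = 1.76/12 = 0.1467.
Mean within-Agr = 3.29/6 = 0.5483; mean within-SE = 1.71/3 = 0.5700.
Geometric mean = √(0.5483 × 0.5700) = 0.5590.
HTMT = 0.1467 / 0.5590 = 0.26.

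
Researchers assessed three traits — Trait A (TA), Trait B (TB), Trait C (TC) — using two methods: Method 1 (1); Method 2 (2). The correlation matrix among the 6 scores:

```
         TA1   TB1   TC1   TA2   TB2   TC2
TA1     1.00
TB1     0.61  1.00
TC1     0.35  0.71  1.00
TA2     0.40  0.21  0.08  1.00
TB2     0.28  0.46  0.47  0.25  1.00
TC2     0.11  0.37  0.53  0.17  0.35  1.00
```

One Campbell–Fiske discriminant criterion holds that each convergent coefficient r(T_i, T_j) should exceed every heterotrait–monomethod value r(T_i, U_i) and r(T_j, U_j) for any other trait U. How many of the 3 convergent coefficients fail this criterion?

Checking each validity diagonal entry against its comparison values:
TA (methods 1·2): 0.40 vs {0.61, 0.25, 0.35, 0.17} → fail.
TB (methods 1·2): 0.46 vs {0.61, 0.25, 0.71, 0.35} → fail.
TC (methods 1·2): 0.53 vs {0.35, 0.17, 0.71, 0.35} → fail.
3 of 3 fail.

3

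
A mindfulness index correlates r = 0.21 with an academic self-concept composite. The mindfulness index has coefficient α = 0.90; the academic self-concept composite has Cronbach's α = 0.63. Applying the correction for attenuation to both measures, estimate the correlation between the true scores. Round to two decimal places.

0.28

r_true = r_obs / √(r_xx · r_yy) = 0.21 / √(0.90 × 0.63) = 0.21 / √0.5670 = 0.21 / 0.7530 ≈ 0.28.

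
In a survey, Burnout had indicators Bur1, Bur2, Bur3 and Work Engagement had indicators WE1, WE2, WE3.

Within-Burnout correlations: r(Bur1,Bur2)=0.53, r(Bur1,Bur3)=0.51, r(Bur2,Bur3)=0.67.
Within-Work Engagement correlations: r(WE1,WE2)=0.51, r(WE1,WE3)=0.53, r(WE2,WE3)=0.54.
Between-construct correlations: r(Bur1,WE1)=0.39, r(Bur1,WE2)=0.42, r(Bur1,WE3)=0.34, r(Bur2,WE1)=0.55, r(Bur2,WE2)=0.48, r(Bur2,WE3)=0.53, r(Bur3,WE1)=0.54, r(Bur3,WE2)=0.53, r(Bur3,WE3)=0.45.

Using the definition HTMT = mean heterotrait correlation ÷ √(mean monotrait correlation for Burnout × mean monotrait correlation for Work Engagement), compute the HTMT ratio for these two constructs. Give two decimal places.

0.86

Between-construct mean = 4.23/9 = 0.4700.
Mean within-Bur = 1.71/3 = 0.5700; mean within-WE = 1.58/3 = 0.5267.
Geometric mean = √(0.5700 × 0.5267) = 0.5479.
HTMT = 0.4700 / 0.5479 = 0.86.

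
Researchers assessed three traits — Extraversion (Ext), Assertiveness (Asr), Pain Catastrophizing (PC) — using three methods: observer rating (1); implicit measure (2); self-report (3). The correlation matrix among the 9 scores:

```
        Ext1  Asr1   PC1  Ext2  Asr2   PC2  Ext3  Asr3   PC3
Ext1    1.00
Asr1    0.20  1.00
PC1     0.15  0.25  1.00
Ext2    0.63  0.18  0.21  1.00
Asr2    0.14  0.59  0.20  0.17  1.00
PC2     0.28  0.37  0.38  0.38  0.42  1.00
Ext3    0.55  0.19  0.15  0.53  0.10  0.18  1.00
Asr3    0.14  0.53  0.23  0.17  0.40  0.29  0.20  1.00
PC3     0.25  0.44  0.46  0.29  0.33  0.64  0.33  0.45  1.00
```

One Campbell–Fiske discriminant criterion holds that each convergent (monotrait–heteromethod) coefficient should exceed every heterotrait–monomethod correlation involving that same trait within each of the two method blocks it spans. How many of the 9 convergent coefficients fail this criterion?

2

Convergent coefficients and their comparison sets:
Ext (methods 1·2): 0.63 vs {0.20, 0.17, 0.15, 0.38} → pass.
Ext (methods 1·3): 0.55 vs {0.20, 0.20, 0.15, 0.33} → pass.
Ext (methods 2·3): 0.53 vs {0.17, 0.20, 0.38, 0.33} → pass.
Asr (methods 1·2): 0.59 vs {0.20, 0.17, 0.25, 0.42} → pass.
Asr (methods 1·3): 0.53 vs {0.20, 0.20, 0.25, 0.45} → pass.
Asr (methods 2·3): 0.40 vs {0.17, 0.20, 0.42, 0.45} → fail.
PC (methods 1·2): 0.38 vs {0.15, 0.38, 0.25, 0.42} → fail.
PC (methods 1·3): 0.46 vs {0.15, 0.33, 0.25, 0.45} → pass.
PC (methods 2·3): 0.64 vs {0.38, 0.33, 0.42, 0.45} → pass.
2 of 9 fail.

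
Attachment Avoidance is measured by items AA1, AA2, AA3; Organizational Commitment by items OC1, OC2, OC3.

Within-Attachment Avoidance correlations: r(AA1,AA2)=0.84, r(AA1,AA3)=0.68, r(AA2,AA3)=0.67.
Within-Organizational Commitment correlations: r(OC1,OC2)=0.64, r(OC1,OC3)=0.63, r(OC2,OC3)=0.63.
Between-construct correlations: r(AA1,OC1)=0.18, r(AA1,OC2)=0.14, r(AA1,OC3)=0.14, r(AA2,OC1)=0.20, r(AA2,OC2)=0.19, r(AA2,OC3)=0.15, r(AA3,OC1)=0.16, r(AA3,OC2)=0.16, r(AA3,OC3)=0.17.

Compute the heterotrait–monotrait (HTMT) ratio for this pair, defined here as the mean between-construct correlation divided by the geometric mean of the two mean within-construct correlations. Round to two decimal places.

Mean between = 1.49/9 = 0.1656.
Mean within-AA = 2.19/3 = 0.7300; mean within-OC = 1.90/3 = 0.6333.
Geometric mean = √(0.7300 × 0.6333) = 0.6799.
HTMT = 0.1656 / 0.6799 = 0.24.

0.24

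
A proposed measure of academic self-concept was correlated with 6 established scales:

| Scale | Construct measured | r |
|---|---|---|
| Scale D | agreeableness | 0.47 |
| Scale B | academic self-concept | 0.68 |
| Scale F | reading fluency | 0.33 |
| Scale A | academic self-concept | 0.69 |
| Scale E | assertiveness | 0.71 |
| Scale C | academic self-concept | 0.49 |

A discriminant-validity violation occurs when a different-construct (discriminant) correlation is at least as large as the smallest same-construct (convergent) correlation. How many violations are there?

Convergent (same construct = academic self-concept): Scale B, Scale A, Scale C.
Smallest convergent = 0.49. Discriminant values: 0.47, 0.33, 0.71; count ≥ 0.49 → 1.

1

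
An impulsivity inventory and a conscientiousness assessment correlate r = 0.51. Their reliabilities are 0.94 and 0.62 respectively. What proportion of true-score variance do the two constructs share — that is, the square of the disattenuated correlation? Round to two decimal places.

Disattenuated r = 0.51 / √(0.94 × 0.62) = 0.51 / 0.7634 = 0.6681.
Shared true-score variance = 0.6681² = 0.4464 ≈ 0.45.

0.45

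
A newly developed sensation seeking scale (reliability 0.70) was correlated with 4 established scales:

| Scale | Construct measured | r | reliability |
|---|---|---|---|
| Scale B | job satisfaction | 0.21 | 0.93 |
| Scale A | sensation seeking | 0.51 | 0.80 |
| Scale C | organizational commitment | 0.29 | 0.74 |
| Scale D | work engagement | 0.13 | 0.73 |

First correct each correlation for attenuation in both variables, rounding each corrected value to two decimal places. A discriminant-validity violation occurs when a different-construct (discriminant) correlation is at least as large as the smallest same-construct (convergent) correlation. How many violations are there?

Disattenuated r (r / √(r_scale · r_new)):
  Scale B (disc): 0.21 / √(0.93·0.70) = 0.26
  Scale A (conv): 0.51 / √(0.80·0.70) = 0.68
  Scale C (disc): 0.29 / √(0.74·0.70) = 0.40
  Scale D (disc): 0.13 / √(0.73·0.70) = 0.18
Smallest convergent = 0.68. Discriminant values: 0.26, 0.40, 0.18; count ≥ 0.68 → 0.

0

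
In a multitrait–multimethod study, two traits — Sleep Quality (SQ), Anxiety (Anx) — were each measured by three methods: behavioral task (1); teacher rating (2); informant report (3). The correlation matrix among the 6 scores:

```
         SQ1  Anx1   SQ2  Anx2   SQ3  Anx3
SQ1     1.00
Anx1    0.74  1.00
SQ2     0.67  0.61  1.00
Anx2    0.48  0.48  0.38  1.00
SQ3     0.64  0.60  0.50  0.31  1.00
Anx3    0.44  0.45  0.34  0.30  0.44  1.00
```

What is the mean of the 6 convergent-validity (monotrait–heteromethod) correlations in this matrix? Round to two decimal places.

Convergent values: 0.67, 0.64, 0.50, 0.48, 0.45, 0.30; mean = 3.04/6 = 0.51.

0.51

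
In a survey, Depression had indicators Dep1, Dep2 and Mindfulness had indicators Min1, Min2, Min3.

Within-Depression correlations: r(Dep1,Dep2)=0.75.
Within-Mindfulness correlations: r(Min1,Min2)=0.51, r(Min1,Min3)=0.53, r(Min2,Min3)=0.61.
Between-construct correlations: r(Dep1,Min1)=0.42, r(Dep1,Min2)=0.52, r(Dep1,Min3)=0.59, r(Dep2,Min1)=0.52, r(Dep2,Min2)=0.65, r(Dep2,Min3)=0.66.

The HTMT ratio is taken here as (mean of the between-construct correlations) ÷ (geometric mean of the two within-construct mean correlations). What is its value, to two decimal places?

Between-construct mean = 3.36/6 = 0.5600.
Mean within-Dep = 0.75/1 = 0.7500; mean within-Min = 1.65/3 = 0.5500.
Geometric mean = √(0.7500 × 0.5500) = 0.6423.
HTMT = 0.5600 / 0.6423 = 0.87.

0.87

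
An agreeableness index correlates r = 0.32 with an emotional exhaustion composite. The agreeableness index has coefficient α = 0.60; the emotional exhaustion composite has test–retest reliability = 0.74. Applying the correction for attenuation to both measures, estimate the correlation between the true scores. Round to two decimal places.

0.48

r_true = r_obs / √(r_xx · r_yy) = 0.32 / √(0.60 × 0.74) = 0.32 / √0.4440 = 0.32 / 0.6663 ≈ 0.48.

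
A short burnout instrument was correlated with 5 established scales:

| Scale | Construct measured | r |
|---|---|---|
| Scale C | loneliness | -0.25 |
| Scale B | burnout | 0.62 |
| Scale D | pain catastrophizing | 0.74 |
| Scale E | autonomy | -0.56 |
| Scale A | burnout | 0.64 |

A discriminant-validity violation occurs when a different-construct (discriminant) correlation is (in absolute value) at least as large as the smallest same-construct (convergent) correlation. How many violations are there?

Convergent (same construct = burnout): Scale B, Scale A.
Smallest convergent = 0.62. Discriminant |r|: 0.25, 0.74, 0.56; count ≥ 0.62 → 1.

1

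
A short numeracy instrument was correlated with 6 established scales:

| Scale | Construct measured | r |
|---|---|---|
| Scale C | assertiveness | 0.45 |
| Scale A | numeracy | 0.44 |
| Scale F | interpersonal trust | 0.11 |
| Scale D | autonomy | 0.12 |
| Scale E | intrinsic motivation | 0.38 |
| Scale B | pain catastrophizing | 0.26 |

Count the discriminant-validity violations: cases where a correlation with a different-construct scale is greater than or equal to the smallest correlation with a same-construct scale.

Convergent (same construct = numeracy): Scale A.
Smallest convergent = 0.44. Discriminant values: 0.45, 0.11, 0.12, 0.38, 0.26; count ≥ 0.44 → 1.

1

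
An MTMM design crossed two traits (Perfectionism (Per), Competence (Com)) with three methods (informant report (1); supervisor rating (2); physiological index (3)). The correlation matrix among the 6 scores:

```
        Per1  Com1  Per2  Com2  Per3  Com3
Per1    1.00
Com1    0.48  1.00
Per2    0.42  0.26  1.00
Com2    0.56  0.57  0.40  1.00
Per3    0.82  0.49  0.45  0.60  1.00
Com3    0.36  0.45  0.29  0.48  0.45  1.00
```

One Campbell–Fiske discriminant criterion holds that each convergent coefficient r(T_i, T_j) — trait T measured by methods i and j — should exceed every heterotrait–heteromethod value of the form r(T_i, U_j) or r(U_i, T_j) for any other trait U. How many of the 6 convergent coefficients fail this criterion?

4

Convergent coefficients and their comparison sets:
Per (methods 1·2): 0.42 vs {0.56, 0.26} → fail.
Per (methods 1·3): 0.82 vs {0.36, 0.49} → pass.
Per (methods 2·3): 0.45 vs {0.29, 0.60} → fail.
Com (methods 1·2): 0.57 vs {0.26, 0.56} → pass.
Com (methods 1·3): 0.45 vs {0.49, 0.36} → fail.
Com (methods 2·3): 0.48 vs {0.60, 0.29} → fail.
4 of 6 fail.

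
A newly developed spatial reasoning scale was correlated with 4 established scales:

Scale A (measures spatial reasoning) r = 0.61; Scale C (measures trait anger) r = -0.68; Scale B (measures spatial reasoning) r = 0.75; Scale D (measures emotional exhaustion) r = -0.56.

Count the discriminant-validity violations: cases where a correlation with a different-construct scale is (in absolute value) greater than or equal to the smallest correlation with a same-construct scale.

Convergent (same construct = spatial reasoning): Scale A, Scale B.
Smallest convergent = 0.61. Discriminant |r|: 0.68, 0.56; count ≥ 0.61 → 1.

1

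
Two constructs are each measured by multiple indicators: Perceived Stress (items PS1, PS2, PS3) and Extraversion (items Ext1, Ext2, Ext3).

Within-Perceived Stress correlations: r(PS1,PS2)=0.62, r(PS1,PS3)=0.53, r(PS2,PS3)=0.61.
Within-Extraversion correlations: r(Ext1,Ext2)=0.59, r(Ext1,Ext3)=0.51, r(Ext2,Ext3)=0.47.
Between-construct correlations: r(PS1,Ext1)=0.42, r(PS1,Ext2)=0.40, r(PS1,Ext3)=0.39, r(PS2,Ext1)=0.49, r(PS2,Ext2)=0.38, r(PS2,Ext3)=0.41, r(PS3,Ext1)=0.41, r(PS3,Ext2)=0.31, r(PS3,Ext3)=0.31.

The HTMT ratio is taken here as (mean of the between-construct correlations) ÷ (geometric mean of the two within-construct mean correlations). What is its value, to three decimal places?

Between-construct mean = 3.52/9 = 0.3911.
Mean within-PS = 1.76/3 = 0.5867; mean within-Ext = 1.57/3 = 0.5233.
Geometric mean = √(0.5867 × 0.5233) = 0.5541.
HTMT = 0.3911 / 0.5541 = 0.706.

0.706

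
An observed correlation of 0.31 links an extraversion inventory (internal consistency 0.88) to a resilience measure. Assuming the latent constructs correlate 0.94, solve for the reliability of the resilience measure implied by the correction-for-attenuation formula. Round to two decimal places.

0.12

r_true = r_obs / √(r_xx · r_yy) ⇒ 0.94 = 0.31 / √(0.88 · r_yy).
√(0.88 · r_yy) = 0.31 / 0.94 = 0.3298; 0.88 · r_yy = 0.1088; r_yy = 0.1088 / 0.88 ≈ 0.12.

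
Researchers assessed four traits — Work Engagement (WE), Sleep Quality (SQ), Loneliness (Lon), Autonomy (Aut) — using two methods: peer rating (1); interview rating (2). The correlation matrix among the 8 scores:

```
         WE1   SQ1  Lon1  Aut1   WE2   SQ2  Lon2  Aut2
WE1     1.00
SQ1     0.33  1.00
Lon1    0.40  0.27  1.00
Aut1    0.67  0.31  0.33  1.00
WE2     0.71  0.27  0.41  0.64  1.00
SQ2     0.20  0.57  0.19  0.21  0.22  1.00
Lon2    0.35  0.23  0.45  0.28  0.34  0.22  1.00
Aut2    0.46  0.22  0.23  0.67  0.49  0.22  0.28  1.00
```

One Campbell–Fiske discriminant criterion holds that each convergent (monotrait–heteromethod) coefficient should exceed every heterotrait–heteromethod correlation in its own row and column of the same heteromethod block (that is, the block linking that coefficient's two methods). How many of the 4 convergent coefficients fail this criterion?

Each convergent coefficient versus the relevant comparison correlations:
WE (methods 1·2): 0.71 vs {0.20, 0.27, 0.35, 0.41, 0.46, 0.64} → pass.
SQ (methods 1·2): 0.57 vs {0.27, 0.20, 0.23, 0.19, 0.22, 0.21} → pass.
Lon (methods 1·2): 0.45 vs {0.41, 0.35, 0.19, 0.23, 0.23, 0.28} → pass.
Aut (methods 1·2): 0.67 vs {0.64, 0.46, 0.21, 0.22, 0.28, 0.23} → pass.
0 of 4 fail.

0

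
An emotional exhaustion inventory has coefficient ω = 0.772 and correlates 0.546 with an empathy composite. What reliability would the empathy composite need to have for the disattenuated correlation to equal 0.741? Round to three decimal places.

0.703

r_true = r_obs / √(r_xx · r_yy) ⇒ 0.741 = 0.546 / √(0.772 · r_yy).
√(0.772 · r_yy) = 0.546 / 0.741 = 0.7368; 0.772 · r_yy = 0.5429; r_yy = 0.5429 / 0.772 ≈ 0.703.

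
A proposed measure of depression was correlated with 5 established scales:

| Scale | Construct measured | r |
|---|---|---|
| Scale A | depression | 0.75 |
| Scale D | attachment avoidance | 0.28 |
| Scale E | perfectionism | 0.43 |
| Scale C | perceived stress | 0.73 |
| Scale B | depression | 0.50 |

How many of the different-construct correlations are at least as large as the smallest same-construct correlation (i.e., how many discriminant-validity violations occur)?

1

Convergent (same construct = depression): Scale A, Scale B.
Smallest convergent = 0.50. Discriminant values: 0.28, 0.43, 0.73; count ≥ 0.50 → 1.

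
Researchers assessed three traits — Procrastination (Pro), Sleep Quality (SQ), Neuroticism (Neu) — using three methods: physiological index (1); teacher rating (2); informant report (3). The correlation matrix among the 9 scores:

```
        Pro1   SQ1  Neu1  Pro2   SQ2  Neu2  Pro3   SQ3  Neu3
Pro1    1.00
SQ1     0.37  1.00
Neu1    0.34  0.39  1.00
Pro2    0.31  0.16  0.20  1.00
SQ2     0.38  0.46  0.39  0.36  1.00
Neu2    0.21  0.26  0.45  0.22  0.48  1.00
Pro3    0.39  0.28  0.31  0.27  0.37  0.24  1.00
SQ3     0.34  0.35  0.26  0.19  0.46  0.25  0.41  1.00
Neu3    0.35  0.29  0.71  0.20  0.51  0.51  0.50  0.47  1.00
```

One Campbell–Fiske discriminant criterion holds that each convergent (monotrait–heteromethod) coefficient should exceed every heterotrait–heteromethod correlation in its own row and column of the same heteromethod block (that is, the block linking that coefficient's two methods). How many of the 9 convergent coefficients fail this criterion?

Each convergent coefficient versus the relevant comparison correlations:
Pro (methods 1·2): 0.31 vs {0.38, 0.16, 0.21, 0.20} → fail.
Pro (methods 1·3): 0.39 vs {0.34, 0.28, 0.35, 0.31} → pass.
Pro (methods 2·3): 0.27 vs {0.19, 0.37, 0.20, 0.24} → fail.
SQ (methods 1·2): 0.46 vs {0.16, 0.38, 0.26, 0.39} → pass.
SQ (methods 1·3): 0.35 vs {0.28, 0.34, 0.29, 0.26} → pass.
SQ (methods 2·3): 0.46 vs {0.37, 0.19, 0.51, 0.25} → fail.
Neu (methods 1·2): 0.45 vs {0.20, 0.21, 0.39, 0.26} → pass.
Neu (methods 1·3): 0.71 vs {0.31, 0.35, 0.26, 0.29} → pass.
Neu (methods 2·3): 0.51 vs {0.24, 0.20, 0.25, 0.51} → fail.
4 of 9 fail.

4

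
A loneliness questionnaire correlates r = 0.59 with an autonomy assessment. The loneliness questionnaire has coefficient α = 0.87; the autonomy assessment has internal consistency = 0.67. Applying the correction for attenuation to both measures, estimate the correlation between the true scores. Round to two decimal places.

0.77

r_true = r_obs / √(r_xx · r_yy) = 0.59 / √(0.87 × 0.67) = 0.59 / √0.5829 = 0.59 / 0.7635 ≈ 0.77.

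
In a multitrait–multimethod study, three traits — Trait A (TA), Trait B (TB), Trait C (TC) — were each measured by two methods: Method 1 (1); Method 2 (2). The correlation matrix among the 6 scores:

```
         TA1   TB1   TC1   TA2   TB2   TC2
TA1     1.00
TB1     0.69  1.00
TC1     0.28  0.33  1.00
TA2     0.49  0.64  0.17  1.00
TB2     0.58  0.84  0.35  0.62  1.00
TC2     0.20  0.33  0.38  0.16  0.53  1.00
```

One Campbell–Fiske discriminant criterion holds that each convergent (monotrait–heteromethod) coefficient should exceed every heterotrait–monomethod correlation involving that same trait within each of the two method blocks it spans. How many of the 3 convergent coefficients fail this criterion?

Each convergent coefficient versus the relevant comparison correlations:
TA (methods 1·2): 0.49 vs {0.69, 0.62, 0.28, 0.16} → fail.
TB (methods 1·2): 0.84 vs {0.69, 0.62, 0.33, 0.53} → pass.
TC (methods 1·2): 0.38 vs {0.28, 0.16, 0.33, 0.53} → fail.
2 of 3 fail.

2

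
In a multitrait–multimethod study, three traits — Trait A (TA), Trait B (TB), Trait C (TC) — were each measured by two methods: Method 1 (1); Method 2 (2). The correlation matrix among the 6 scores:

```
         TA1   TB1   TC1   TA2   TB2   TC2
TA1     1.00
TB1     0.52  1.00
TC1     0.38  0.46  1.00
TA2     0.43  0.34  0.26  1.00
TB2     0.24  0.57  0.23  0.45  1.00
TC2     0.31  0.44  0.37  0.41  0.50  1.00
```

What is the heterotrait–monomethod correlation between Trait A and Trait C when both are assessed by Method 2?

0.41

Different traits, same method: r(TA2, TC2) = 0.41.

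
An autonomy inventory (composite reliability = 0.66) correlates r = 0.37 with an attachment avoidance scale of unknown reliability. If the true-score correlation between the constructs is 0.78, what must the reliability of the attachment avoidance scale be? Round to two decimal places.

0.34

r_true = r_obs / √(r_xx · r_yy) ⇒ 0.78 = 0.37 / √(0.66 · r_yy).
√(0.66 · r_yy) = 0.37 / 0.78 = 0.4744; 0.66 · r_yy = 0.2251; r_yy = 0.2251 / 0.66 ≈ 0.34.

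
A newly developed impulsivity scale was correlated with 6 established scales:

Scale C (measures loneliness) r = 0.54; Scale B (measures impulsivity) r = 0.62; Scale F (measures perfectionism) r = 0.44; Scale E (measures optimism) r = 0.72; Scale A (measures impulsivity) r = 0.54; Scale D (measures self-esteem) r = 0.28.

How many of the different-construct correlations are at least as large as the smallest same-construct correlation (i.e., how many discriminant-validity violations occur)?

2

Convergent (same construct = impulsivity): Scale B, Scale A.
Smallest convergent = 0.54. Discriminant values: 0.54, 0.44, 0.72, 0.28; count ≥ 0.54 → 2.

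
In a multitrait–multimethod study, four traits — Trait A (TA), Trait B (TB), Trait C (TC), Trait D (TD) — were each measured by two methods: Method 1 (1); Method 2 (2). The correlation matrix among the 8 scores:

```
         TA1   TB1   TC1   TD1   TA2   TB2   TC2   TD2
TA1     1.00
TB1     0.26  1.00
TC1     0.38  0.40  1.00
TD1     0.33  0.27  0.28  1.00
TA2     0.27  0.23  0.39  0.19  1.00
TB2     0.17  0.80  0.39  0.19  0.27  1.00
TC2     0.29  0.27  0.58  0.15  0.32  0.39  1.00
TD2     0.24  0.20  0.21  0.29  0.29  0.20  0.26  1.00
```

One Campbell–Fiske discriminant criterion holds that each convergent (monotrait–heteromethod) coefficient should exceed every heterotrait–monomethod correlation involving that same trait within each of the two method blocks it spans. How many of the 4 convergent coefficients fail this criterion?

Checking each validity diagonal entry against its comparison values:
TA (methods 1·2): 0.27 vs {0.26, 0.27, 0.38, 0.32, 0.33, 0.29} → fail.
TB (methods 1·2): 0.80 vs {0.26, 0.27, 0.40, 0.39, 0.27, 0.20} → pass.
TC (methods 1·2): 0.58 vs {0.38, 0.32, 0.40, 0.39, 0.28, 0.26} → pass.
TD (methods 1·2): 0.29 vs {0.33, 0.29, 0.27, 0.20, 0.28, 0.26} → fail.
2 of 4 fail.

2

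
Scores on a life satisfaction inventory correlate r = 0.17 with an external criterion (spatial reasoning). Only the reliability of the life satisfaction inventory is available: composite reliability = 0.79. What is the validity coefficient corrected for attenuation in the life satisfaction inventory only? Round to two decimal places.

0.19

Single correction: r_c = r_obs / √r_xx = 0.17 / √0.79 = 0.17 / 0.8888 ≈ 0.19.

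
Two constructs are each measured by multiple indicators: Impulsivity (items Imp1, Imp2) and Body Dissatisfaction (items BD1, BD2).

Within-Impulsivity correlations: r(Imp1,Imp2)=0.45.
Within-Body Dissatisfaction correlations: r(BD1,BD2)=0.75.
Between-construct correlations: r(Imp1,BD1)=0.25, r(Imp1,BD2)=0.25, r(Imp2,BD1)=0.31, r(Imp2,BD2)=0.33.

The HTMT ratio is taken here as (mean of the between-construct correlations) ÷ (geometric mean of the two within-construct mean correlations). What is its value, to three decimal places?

0.491

Mean between = 1.14/4 = 0.2850.
Mean within-Imp = 0.45/1 = 0.4500; mean within-BD = 0.75/1 = 0.7500.
Geometric mean = √(0.4500 × 0.7500) = 0.5809.
HTMT = 0.2850 / 0.5809 = 0.491.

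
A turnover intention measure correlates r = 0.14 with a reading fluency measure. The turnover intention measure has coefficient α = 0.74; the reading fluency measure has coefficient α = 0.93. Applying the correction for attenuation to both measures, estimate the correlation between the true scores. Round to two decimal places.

r_true = r_obs / √(r_xx · r_yy) = 0.14 / √(0.74 × 0.93) = 0.14 / √0.6882 = 0.14 / 0.8296 ≈ 0.17.

0.17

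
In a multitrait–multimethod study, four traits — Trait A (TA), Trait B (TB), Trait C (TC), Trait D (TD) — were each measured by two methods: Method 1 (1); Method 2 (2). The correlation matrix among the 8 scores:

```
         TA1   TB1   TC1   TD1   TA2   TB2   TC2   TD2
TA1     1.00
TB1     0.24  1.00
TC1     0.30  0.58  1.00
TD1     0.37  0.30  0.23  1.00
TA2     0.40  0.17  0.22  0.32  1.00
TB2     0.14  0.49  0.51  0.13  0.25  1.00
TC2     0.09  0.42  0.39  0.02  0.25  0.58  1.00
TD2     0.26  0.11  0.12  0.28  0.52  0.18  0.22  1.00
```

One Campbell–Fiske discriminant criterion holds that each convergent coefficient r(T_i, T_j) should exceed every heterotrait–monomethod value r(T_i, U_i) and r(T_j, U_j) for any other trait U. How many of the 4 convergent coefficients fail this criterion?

Each convergent coefficient versus the relevant comparison correlations:
TA (methods 1·2): 0.40 vs {0.24, 0.25, 0.30, 0.25, 0.37, 0.52} → fail.
TB (methods 1·2): 0.49 vs {0.24, 0.25, 0.58, 0.58, 0.30, 0.18} → fail.
TC (methods 1·2): 0.39 vs {0.30, 0.25, 0.58, 0.58, 0.23, 0.22} → fail.
TD (methods 1·2): 0.28 vs {0.37, 0.52, 0.30, 0.18, 0.23, 0.22} → fail.
4 of 4 fail.

4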